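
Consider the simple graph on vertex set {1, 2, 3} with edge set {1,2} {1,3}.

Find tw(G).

1

A width-1 tree decomposition is:
Bags: B1 = {1, 3}  B2 = {1, 2}
Tree: B1–B2
The largest bag has 2 vertices, giving width 1; this decomposition certifies tw(G) ≤ 1. G has an edge, so its treewidth is at least 1. The upper and lower bounds meet at 1, so that is the treewidth.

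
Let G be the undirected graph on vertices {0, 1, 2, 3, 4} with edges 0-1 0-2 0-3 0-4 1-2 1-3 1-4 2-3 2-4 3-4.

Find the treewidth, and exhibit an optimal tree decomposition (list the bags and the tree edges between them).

Treewidth 4.
One such decomposition:
Bags: B1 = {0, 1, 2, 3, 4}
Tree: (single bag)

A single bag containing all 5 vertices is trivially a valid decomposition of width 4. On the other hand G contains the 5-clique {0, 1, 2, 3, 4}. A clique must lie in a single bag of any decomposition, so no decomposition can have width below 4. Therefore the treewidth is 4.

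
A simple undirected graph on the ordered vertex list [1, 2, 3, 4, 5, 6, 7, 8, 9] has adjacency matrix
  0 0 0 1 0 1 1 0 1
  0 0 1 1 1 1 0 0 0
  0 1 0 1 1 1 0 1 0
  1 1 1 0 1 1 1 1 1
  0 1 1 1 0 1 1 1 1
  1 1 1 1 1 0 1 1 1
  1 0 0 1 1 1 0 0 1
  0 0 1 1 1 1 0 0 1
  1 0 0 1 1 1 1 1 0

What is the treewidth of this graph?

A width-4 tree decomposition is:
Bags: B1 = {1, 4, 6, 7, 9}  B2 = {4, 5, 6, 7, 9}  B3 = {4, 5, 6, 8, 9}  B4 = {3, 4, 5, 6, 8}  B5 = {2, 3, 4, 5, 6}
Tree: B1–B2, B2–B3, B3–B4, B4–B5
Each bag holds 5 vertices, so the decomposition has width 4, which upper-bounds the treewidth. For the lower bound, the 5 vertices {1, 4, 6, 7, 9} are pairwise adjacent, and any tree decomposition puts a clique entirely inside one bag — forcing width ≥ 4. Therefore the treewidth is 4.

4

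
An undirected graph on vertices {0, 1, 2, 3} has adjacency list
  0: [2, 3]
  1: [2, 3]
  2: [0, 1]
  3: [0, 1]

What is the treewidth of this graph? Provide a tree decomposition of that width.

Each bag holds 3 vertices, so the decomposition has width 2, which upper-bounds the treewidth. The edges 0–2–1–3–0 form a cycle, so G is not a tree and its treewidth is at least 2. Therefore the treewidth is 2.

Treewidth 2.
Bags: B1 = {0, 1, 2}  B2 = {0, 1, 3}
Tree: B1–B2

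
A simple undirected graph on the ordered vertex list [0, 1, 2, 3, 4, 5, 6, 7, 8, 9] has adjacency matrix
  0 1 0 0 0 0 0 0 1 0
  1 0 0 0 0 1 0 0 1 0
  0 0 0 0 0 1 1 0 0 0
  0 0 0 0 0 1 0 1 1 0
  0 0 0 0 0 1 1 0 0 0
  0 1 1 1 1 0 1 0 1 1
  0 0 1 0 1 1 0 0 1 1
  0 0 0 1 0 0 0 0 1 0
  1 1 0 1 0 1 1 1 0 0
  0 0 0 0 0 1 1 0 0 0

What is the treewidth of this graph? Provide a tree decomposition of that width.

Treewidth 2.
One optimal decomposition is:
Bags: B1 = {1, 5, 8}  B2 = {5, 6, 8}  B3 = {0, 1, 8}  B4 = {5, 6, 9}  B5 = {4, 5, 6}  B6 = {3, 5, 8}  B7 = {3, 7, 8}  B8 = {2, 5, 6}
Tree: B1–B2, B1–B3, B2–B4, B2–B5, B2–B6, B6–B7, B4–B8

Every bag has size at most 3, so the width is 3 − 1 = 2 and tw(G) ≤ 2. On the other hand G contains the 3-clique {0, 1, 8}. A clique must lie in a single bag of any decomposition, so no decomposition can have width below 2. Combining the bounds, tw(G) = 2.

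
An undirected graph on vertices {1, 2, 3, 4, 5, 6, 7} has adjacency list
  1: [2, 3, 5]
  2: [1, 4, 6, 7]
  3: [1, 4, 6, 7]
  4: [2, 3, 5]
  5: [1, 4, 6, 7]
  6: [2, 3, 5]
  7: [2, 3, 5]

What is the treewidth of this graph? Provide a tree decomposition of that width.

Treewidth 3.
Bags: B1 = {2, 3, 4, 5}  B2 = {1, 2, 3, 5}  B3 = {2, 3, 5, 6}  B4 = {2, 3, 5, 7}
Tree: B1–B2, B2–B3, B3–B4

The largest bag has 4 vertices, giving width 3; this decomposition certifies tw(G) ≤ 3. For the lower bound: the 4 vertex sets {2,4}, {1,3}, {5}, {6} are disjoint, each induces a connected subgraph, and every pair is joined by at least one edge of G. Contracting each set to a single vertex therefore yields K_{4} as a minor, and since treewidth is minor-monotone, tw(G) ≥ tw(K_{4}) = 3. Hence tw(G) = 3 exactly.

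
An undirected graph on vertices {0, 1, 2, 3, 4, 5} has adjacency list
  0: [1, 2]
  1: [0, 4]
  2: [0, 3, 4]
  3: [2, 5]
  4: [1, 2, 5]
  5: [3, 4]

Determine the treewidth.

2

A width-2 tree decomposition is:
Bags: B1 = {0, 1, 4}  B2 = {0, 2, 4}  B3 = {2, 4, 5}  B4 = {2, 3, 5}
Tree: B1–B2, B2–B3, B3–B4
The largest bag has 3 vertices, giving width 2; this decomposition certifies tw(G) ≤ 2. Since 1–0–2–4–1 is a cycle in G, G is not acyclic. Forests are exactly the graphs of treewidth ≤ 1, so tw(G) ≥ 2. Therefore the treewidth is 2.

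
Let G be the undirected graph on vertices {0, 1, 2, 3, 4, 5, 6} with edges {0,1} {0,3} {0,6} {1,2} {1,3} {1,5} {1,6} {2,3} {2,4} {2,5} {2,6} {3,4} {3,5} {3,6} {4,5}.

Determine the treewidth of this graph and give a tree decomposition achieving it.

Treewidth 3.
Bags: B1 = {1, 2, 3, 5}  B2 = {2, 3, 4, 5}  B3 = {1, 2, 3, 6}  B4 = {0, 1, 3, 6}
Tree: B1–B2, B1–B3, B3–B4

Each bag holds 4 vertices, so the decomposition has width 3, which upper-bounds the treewidth. Conversely, {0, 1, 3, 6} is a clique of size 4, and the vertices of any clique must share a bag in every tree decomposition; so some bag has ≥ 4 vertices and tw(G) ≥ 3. Hence tw(G) = 3 exactly.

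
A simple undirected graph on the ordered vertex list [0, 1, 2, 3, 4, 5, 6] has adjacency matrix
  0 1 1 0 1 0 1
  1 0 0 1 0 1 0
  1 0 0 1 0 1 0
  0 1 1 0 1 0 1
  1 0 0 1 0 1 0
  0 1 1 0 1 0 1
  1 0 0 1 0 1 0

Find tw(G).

A width-3 tree decomposition is:
Bags: B1 = {0, 3, 4, 5}  B2 = {0, 1, 3, 5}  B3 = {0, 2, 3, 5}  B4 = {0, 3, 5, 6}
Tree: B1–B2, B2–B3, B3–B4
Every bag has size at most 4, so the width is 4 − 1 = 3 and tw(G) ≤ 3. For the lower bound: the 4 vertex sets {4,5}, {1,3}, {0}, {2} are disjoint, each induces a connected subgraph, and every pair is joined by at least one edge of G. Contracting each set to a single vertex therefore yields K_{4} as a minor, and since treewidth is minor-monotone, tw(G) ≥ tw(K_{4}) = 3. Combining the bounds, tw(G) = 3.

3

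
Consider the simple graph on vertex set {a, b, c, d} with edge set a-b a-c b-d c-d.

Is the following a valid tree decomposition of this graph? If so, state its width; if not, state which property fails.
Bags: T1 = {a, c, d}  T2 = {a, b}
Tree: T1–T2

A tree decomposition must satisfy three properties: every vertex lies in some bag; for every edge, both endpoints lie together in some bag; and for every vertex, the bags containing it form a connected subtree. Here edge (d,b) lies in no bag, so the decomposition is invalid.

No — edge (d,b) lies in no bag.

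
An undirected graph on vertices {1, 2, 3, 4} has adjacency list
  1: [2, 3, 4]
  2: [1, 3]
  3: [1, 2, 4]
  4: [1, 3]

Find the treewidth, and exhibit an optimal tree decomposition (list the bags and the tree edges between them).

Treewidth 2.
One such decomposition:
Bags: B1 = {1, 2, 3}  B2 = {1, 3, 4}
Tree: B1–B2

Every bag has size at most 3, so the width is 3 − 1 = 2 and tw(G) ≤ 2. On the other hand G contains the 3-clique {1, 2, 3}. A clique must lie in a single bag of any decomposition, so no decomposition can have width below 2. Hence tw(G) = 2 exactly.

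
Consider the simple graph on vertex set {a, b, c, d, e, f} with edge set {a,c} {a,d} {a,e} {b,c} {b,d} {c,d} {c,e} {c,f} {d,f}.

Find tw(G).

2

A width-2 tree decomposition is:
Bags: B1 = {a, c, d}  B2 = {a, c, e}  B3 = {c, d, f}  B4 = {b, c, d}
Tree: B1–B2, B1–B3, B1–B4
Every bag has size at most 3, so the width is 3 − 1 = 2 and tw(G) ≤ 2. On the other hand G contains the 3-clique {c, d, f}. A clique must lie in a single bag of any decomposition, so no decomposition can have width below 2. Combining the bounds, tw(G) = 2.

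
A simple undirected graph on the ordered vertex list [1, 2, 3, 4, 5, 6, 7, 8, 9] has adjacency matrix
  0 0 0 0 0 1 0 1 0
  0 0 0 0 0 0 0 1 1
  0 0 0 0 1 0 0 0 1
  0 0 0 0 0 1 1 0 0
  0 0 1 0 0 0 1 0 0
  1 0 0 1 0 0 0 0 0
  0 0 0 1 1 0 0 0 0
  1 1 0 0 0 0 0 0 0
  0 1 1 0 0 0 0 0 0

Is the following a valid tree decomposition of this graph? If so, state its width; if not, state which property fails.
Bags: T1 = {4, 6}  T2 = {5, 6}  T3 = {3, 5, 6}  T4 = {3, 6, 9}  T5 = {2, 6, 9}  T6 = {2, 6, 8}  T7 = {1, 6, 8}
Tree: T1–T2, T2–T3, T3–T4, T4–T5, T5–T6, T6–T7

No — vertex 7 appears in no bag.

A tree decomposition must satisfy three properties: every vertex lies in some bag; for every edge, both endpoints lie together in some bag; and for every vertex, the bags containing it form a connected subtree. Here vertex 7 appears in no bag, so the decomposition is invalid.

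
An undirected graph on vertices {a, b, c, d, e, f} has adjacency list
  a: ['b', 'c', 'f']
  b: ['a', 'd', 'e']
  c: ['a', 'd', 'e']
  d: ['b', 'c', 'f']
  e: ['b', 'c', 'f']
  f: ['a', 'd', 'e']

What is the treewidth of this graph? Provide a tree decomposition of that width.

Treewidth 3.
Bags: B1 = {a, b, d, e}  B2 = {a, c, d, e}  B3 = {a, d, e, f}
Tree: B1–B2, B2–B3

The largest bag has 4 vertices, giving width 3; this decomposition certifies tw(G) ≤ 3. For the lower bound: the 4 vertex sets {b,d}, {a,c}, {e}, {f} are disjoint, each induces a connected subgraph, and every pair is joined by at least one edge of G. Contracting each set to a single vertex therefore yields K_{4} as a minor, and since treewidth is minor-monotone, tw(G) ≥ tw(K_{4}) = 3. Combining the bounds, tw(G) = 3.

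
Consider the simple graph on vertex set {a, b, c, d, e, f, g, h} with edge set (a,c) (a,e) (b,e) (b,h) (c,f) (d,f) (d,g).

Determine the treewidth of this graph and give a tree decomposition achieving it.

Each bag holds 2 vertices, so the decomposition has width 1, which upper-bounds the treewidth. Since G has at least one edge (e.g. g–d), it is not an edgeless graph, so tw(G) ≥ 1. Therefore the treewidth is 1.

Treewidth 1.
One such decomposition:
Bags: B1 = {d, g}  B2 = {d, f}  B3 = {c, f}  B4 = {a, c}  B5 = {a, e}  B6 = {b, e}  B7 = {b, h}
Tree: B1–B2, B2–B3, B3–B4, B4–B5, B5–B6, B6–B7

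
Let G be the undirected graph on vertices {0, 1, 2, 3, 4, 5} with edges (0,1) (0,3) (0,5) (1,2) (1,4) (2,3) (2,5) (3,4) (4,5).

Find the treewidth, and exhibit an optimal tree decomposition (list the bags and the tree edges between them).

Each bag holds 4 vertices, so the decomposition has width 3, which upper-bounds the treewidth. For the lower bound: the 4 vertex sets {2,5}, {0,1}, {4}, {3} are disjoint, each induces a connected subgraph, and every pair is joined by at least one edge of G. Contracting each set to a single vertex therefore yields K_{4} as a minor, and since treewidth is minor-monotone, tw(G) ≥ tw(K_{4}) = 3. Hence tw(G) = 3 exactly.

Treewidth 3.
Bags: B1 = {0, 2, 4, 5}  B2 = {0, 1, 2, 4}  B3 = {0, 2, 3, 4}
Tree: B1–B2, B2–B3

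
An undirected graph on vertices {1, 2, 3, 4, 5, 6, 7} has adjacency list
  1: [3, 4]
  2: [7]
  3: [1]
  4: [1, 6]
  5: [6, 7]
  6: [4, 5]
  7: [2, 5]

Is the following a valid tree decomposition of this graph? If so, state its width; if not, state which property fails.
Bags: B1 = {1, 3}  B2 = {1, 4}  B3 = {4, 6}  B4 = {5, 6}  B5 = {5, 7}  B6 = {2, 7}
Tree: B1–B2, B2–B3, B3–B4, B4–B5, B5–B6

Every vertex of G appears in some bag (union = {1, 2, 3, 4, 5, 6, 7}); every edge is covered by a bag; and for each vertex v the set of bags containing v is connected in the bag tree. The decomposition is therefore valid. The largest bag has 2 vertices, so the width is 1.

Yes; width 1.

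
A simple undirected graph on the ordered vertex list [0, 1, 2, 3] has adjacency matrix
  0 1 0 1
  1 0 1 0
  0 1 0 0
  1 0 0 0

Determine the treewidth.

A width-1 tree decomposition is:
Bags: B1 = {0, 1}  B2 = {0, 3}  B3 = {1, 2}
Tree: B1–B2, B1–B3
The largest bag has 2 vertices, giving width 1; this decomposition certifies tw(G) ≤ 1. G has an edge, so its treewidth is at least 1. Combining the bounds, tw(G) = 1.

1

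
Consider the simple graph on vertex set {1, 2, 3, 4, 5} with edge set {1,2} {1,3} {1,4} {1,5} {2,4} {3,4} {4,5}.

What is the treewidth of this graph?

2

A width-2 tree decomposition is:
Bags: B1 = {1, 4, 5}  B2 = {1, 3, 4}  B3 = {1, 2, 4}
Tree: B1–B2, B2–B3
Each bag holds 3 vertices, so the decomposition has width 2, which upper-bounds the treewidth. Conversely, {1, 2, 4} is a clique of size 3, and the vertices of any clique must share a bag in every tree decomposition; so some bag has ≥ 3 vertices and tw(G) ≥ 2. Therefore the treewidth is 2.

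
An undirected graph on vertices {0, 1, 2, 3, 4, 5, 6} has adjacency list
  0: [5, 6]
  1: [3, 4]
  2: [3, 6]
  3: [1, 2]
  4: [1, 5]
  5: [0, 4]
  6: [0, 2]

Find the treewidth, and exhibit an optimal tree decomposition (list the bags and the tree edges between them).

The largest bag has 3 vertices, giving width 2; this decomposition certifies tw(G) ≤ 2. For the lower bound, G contains the cycle 4–5–0–6–2–3–1–4, so G is not a forest; only forests have treewidth ≤ 1, hence tw(G) ≥ 2. Therefore the treewidth is 2.

Treewidth 2.
One such decomposition:
Bags: B1 = {0, 4, 5}  B2 = {0, 4, 6}  B3 = {2, 4, 6}  B4 = {2, 3, 4}  B5 = {1, 3, 4}
Tree: B1–B2, B2–B3, B3–B4, B4–B5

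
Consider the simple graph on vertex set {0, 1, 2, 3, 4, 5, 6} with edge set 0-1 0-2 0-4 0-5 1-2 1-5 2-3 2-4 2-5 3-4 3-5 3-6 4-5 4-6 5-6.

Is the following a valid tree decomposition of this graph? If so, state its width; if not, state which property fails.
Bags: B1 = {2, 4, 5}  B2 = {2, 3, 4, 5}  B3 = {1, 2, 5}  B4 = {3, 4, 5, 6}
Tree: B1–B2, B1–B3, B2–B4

A tree decomposition must satisfy three properties: every vertex lies in some bag; for every edge, both endpoints lie together in some bag; and for every vertex, the bags containing it form a connected subtree. Here vertex 0 appears in no bag, so the decomposition is invalid.

No — vertex 0 appears in no bag.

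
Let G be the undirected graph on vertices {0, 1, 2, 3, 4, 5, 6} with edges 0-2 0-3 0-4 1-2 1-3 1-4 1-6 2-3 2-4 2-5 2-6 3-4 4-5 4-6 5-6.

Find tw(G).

A width-3 tree decomposition is:
Bags: B1 = {1, 2, 3, 4}  B2 = {1, 2, 4, 6}  B3 = {2, 4, 5, 6}  B4 = {0, 2, 3, 4}
Tree: B1–B2, B2–B3, B1–B4
The largest bag has 4 vertices, giving width 3; this decomposition certifies tw(G) ≤ 3. On the other hand G contains the 4-clique {0, 2, 3, 4}. A clique must lie in a single bag of any decomposition, so no decomposition can have width below 3. Combining the bounds, tw(G) = 3.

3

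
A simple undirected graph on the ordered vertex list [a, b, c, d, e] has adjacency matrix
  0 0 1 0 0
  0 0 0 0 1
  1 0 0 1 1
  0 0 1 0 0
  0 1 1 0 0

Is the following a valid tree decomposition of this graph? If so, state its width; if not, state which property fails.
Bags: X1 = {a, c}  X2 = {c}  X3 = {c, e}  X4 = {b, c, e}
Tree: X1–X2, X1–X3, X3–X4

No — vertex d appears in no bag.

A tree decomposition must satisfy three properties: every vertex lies in some bag; for every edge, both endpoints lie together in some bag; and for every vertex, the bags containing it form a connected subtree. Here vertex d appears in no bag, so the decomposition is invalid.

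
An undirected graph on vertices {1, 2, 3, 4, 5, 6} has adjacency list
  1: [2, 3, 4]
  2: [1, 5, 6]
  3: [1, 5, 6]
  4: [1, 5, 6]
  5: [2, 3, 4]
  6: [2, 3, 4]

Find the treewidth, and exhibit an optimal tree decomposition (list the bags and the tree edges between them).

Treewidth 3.
One such decomposition:
Bags: B1 = {1, 2, 5, 6}  B2 = {1, 4, 5, 6}  B3 = {1, 3, 5, 6}
Tree: B1–B2, B2–B3

Every bag has size at most 4, so the width is 4 − 1 = 3 and tw(G) ≤ 3. For the lower bound: the 4 vertex sets {2,6}, {4,5}, {1}, {3} are disjoint, each induces a connected subgraph, and every pair is joined by at least one edge of G. Contracting each set to a single vertex therefore yields K_{4} as a minor, and since treewidth is minor-monotone, tw(G) ≥ tw(K_{4}) = 3. The upper and lower bounds meet at 3, so that is the treewidth.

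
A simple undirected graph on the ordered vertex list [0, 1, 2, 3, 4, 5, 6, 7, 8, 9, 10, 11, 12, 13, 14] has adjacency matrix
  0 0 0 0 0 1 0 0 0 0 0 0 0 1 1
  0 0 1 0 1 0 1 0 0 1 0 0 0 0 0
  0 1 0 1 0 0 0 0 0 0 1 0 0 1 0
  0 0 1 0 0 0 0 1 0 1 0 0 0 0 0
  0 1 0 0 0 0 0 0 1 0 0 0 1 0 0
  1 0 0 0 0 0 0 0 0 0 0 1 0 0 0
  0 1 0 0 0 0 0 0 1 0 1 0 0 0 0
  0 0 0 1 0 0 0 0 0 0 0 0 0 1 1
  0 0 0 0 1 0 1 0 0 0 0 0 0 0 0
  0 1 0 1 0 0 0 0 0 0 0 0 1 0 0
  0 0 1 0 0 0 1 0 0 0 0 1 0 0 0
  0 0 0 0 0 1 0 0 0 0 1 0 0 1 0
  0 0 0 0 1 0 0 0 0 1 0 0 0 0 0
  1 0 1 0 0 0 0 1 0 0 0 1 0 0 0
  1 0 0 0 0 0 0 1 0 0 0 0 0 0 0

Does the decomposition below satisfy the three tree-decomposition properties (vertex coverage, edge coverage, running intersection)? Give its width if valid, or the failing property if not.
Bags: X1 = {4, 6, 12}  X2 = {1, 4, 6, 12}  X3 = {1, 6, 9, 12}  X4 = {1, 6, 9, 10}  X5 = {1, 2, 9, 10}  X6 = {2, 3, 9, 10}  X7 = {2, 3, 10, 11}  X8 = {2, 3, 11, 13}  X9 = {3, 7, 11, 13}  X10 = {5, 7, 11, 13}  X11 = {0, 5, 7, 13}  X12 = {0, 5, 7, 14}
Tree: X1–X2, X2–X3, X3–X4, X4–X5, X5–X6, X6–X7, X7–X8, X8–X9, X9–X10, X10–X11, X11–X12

No — vertex 8 appears in no bag.

A tree decomposition must satisfy three properties: every vertex lies in some bag; for every edge, both endpoints lie together in some bag; and for every vertex, the bags containing it form a connected subtree. Here vertex 8 appears in no bag, so the decomposition is invalid.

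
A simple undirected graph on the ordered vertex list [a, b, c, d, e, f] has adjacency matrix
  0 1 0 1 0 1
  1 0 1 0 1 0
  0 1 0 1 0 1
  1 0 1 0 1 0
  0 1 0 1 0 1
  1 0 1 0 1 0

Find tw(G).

A width-3 tree decomposition is:
Bags: B1 = {b, c, d, f}  B2 = {b, d, e, f}  B3 = {a, b, d, f}
Tree: B1–B2, B2–B3
Each bag holds 4 vertices, so the decomposition has width 3, which upper-bounds the treewidth. For the lower bound: the 4 vertex sets {c,d}, {e,f}, {b}, {a} are disjoint, each induces a connected subgraph, and every pair is joined by at least one edge of G. Contracting each set to a single vertex therefore yields K_{4} as a minor, and since treewidth is minor-monotone, tw(G) ≥ tw(K_{4}) = 3. Therefore the treewidth is 3.

3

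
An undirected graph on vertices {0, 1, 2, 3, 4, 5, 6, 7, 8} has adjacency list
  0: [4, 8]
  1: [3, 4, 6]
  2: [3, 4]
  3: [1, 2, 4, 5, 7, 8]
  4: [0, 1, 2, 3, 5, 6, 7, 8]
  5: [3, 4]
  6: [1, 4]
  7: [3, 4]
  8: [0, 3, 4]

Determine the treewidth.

2

A width-2 tree decomposition is:
Bags: B1 = {0, 4, 8}  B2 = {3, 4, 8}  B3 = {1, 3, 4}  B4 = {3, 4, 5}  B5 = {2, 3, 4}  B6 = {3, 4, 7}  B7 = {1, 4, 6}
Tree: B1–B2, B2–B3, B2–B4, B4–B5, B2–B6, B3–B7
The largest bag has 3 vertices, giving width 2; this decomposition certifies tw(G) ≤ 2. On the other hand G contains the 3-clique {0, 4, 8}. A clique must lie in a single bag of any decomposition, so no decomposition can have width below 2. Therefore the treewidth is 2.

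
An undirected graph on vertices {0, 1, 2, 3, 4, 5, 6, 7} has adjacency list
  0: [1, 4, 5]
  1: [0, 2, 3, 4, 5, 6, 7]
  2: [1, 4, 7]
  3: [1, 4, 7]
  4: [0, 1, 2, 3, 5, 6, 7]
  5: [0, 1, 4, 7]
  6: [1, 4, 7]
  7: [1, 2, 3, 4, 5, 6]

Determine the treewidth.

A width-3 tree decomposition is:
Bags: B1 = {1, 4, 5, 7}  B2 = {1, 4, 6, 7}  B3 = {1, 3, 4, 7}  B4 = {0, 1, 4, 5}  B5 = {1, 2, 4, 7}
Tree: B1–B2, B1–B3, B1–B4, B3–B5
Each bag holds 4 vertices, so the decomposition has width 3, which upper-bounds the treewidth. For the lower bound, the 4 vertices {0, 1, 4, 5} are pairwise adjacent, and any tree decomposition puts a clique entirely inside one bag — forcing width ≥ 3. The upper and lower bounds meet at 3, so that is the treewidth.

3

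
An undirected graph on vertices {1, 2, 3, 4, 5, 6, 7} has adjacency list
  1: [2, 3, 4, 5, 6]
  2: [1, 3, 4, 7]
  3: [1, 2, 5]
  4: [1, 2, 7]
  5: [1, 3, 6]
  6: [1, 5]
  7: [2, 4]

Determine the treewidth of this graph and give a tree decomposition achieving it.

Treewidth 2.
Bags: B1 = {1, 3, 5}  B2 = {1, 5, 6}  B3 = {1, 2, 3}  B4 = {1, 2, 4}  B5 = {2, 4, 7}
Tree: B1–B2, B1–B3, B3–B4, B4–B5

Each bag holds 3 vertices, so the decomposition has width 2, which upper-bounds the treewidth. For the lower bound, the 3 vertices {1, 2, 3} are pairwise adjacent, and any tree decomposition puts a clique entirely inside one bag — forcing width ≥ 2. Therefore the treewidth is 2.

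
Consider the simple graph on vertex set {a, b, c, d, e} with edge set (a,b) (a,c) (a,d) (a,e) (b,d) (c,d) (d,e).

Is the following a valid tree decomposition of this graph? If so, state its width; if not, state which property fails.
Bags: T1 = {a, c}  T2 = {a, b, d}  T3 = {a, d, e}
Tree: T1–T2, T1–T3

A tree decomposition must satisfy three properties: every vertex lies in some bag; for every edge, both endpoints lie together in some bag; and for every vertex, the bags containing it form a connected subtree. Here edge (d,c) lies in no bag, so the decomposition is invalid.

No — edge (d,c) lies in no bag.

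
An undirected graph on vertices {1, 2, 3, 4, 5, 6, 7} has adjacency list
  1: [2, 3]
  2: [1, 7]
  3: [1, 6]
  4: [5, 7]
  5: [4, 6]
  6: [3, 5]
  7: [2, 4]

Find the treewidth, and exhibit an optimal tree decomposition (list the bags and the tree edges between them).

Each bag holds 3 vertices, so the decomposition has width 2, which upper-bounds the treewidth. Since 5–6–3–1–2–7–4–5 is a cycle in G, G is not acyclic. Forests are exactly the graphs of treewidth ≤ 1, so tw(G) ≥ 2. The upper and lower bounds meet at 2, so that is the treewidth.

Treewidth 2.
One such decomposition:
Bags: B1 = {3, 5, 6}  B2 = {1, 3, 5}  B3 = {1, 2, 5}  B4 = {2, 5, 7}  B5 = {4, 5, 7}
Tree: B1–B2, B2–B3, B3–B4, B4–B5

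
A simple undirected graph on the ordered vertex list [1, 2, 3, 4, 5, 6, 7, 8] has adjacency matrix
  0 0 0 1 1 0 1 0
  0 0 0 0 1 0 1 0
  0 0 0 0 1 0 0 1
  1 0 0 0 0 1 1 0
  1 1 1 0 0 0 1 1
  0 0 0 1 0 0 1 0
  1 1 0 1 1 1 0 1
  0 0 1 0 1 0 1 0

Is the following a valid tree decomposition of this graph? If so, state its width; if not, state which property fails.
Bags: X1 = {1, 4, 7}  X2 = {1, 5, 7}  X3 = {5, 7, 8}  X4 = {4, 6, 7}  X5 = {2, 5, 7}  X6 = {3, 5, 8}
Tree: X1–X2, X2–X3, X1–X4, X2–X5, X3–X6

Yes; width 2.

Checking the three conditions: (i) the bags cover all of {1, 2, 3, 4, 5, 6, 7, 8}; (ii) for each edge, some bag contains both endpoints; (iii) the bags containing any fixed vertex form a subtree. All hold, so the decomposition is valid with width 3 − 1 = 2.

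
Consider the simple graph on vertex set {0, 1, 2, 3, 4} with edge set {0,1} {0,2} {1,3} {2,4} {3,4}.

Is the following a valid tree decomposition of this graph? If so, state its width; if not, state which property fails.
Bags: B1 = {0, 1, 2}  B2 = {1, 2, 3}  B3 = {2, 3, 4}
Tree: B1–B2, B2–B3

Yes; width 2.

Vertex coverage: the bags together contain {0, 1, 2, 3, 4}, the full vertex set. Edge coverage: each edge of G has both endpoints in at least one bag. Running intersection: for every vertex, the bags containing it form a connected subtree. All three properties hold, so this is a valid tree decomposition of width max|bag| − 1 = 2, and hence tw(G) ≤ 2.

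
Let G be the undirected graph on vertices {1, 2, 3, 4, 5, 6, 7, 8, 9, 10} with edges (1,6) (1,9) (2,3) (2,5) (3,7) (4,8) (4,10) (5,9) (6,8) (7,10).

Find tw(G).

A width-2 tree decomposition is:
Bags: B1 = {4, 7, 10}  B2 = {4, 7, 8}  B3 = {6, 7, 8}  B4 = {1, 6, 7}  B5 = {1, 7, 9}  B6 = {5, 7, 9}  B7 = {2, 5, 7}  B8 = {2, 3, 7}
Tree: B1–B2, B2–B3, B3–B4, B4–B5, B5–B6, B6–B7, B7–B8
The largest bag has 3 vertices, giving width 2; this decomposition certifies tw(G) ≤ 2. For the lower bound, G contains the cycle 7–10–4–8–6–1–9–5–2–3–7, so G is not a forest; only forests have treewidth ≤ 1, hence tw(G) ≥ 2. Hence tw(G) = 2 exactly.

2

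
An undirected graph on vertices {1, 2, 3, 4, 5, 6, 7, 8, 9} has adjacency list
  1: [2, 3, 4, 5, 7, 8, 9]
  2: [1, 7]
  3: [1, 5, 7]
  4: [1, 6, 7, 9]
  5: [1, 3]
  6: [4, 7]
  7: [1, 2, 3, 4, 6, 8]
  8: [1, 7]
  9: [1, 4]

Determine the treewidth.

2

A width-2 tree decomposition is:
Bags: B1 = {1, 4, 7}  B2 = {1, 3, 7}  B3 = {1, 2, 7}  B4 = {1, 7, 8}  B5 = {1, 3, 5}  B6 = {1, 4, 9}  B7 = {4, 6, 7}
Tree: B1–B2, B2–B3, B3–B4, B2–B5, B1–B6, B1–B7
Every bag has size at most 3, so the width is 3 − 1 = 2 and tw(G) ≤ 2. On the other hand G contains the 3-clique {1, 4, 9}. A clique must lie in a single bag of any decomposition, so no decomposition can have width below 2. Hence tw(G) = 2 exactly.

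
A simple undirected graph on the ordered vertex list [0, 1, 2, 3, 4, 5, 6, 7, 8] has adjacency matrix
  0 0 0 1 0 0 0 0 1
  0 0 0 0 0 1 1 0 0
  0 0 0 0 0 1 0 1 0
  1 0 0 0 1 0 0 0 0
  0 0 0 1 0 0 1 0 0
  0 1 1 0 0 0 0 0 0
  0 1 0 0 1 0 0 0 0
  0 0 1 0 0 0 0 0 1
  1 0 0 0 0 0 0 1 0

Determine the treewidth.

A width-2 tree decomposition is:
Bags: B1 = {1, 4, 6}  B2 = {1, 3, 4}  B3 = {0, 1, 3}  B4 = {0, 1, 8}  B5 = {1, 7, 8}  B6 = {1, 2, 7}  B7 = {1, 2, 5}
Tree: B1–B2, B2–B3, B3–B4, B4–B5, B5–B6, B6–B7
Every bag has size at most 3, so the width is 3 − 1 = 2 and tw(G) ≤ 2. For the lower bound, G contains the cycle 1–6–4–3–0–8–7–2–5–1, so G is not a forest; only forests have treewidth ≤ 1, hence tw(G) ≥ 2. Therefore the treewidth is 2.

2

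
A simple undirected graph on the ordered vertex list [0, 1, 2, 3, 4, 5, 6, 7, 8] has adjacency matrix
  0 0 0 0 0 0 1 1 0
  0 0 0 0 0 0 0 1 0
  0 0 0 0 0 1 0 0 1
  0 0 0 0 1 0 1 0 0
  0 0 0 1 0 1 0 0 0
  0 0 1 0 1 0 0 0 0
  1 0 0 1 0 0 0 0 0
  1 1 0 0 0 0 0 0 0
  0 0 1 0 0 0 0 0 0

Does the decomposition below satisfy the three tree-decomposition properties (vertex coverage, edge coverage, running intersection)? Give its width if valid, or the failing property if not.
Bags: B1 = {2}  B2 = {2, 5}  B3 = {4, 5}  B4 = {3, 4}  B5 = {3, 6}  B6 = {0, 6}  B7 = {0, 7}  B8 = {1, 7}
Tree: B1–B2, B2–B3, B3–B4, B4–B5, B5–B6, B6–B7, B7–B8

A tree decomposition must satisfy three properties: every vertex lies in some bag; for every edge, both endpoints lie together in some bag; and for every vertex, the bags containing it form a connected subtree. Here vertex 8 appears in no bag, so the decomposition is invalid.

No — vertex 8 appears in no bag.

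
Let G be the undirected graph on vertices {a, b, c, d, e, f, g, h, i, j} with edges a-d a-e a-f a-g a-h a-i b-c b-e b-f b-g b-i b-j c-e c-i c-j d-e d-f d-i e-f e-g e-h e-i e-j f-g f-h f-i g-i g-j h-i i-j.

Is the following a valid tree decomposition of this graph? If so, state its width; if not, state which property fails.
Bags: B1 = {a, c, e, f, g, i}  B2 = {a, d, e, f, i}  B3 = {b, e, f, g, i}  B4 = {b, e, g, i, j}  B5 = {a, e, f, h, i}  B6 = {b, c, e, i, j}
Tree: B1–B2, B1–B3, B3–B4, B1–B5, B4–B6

A tree decomposition must satisfy three properties: every vertex lies in some bag; for every edge, both endpoints lie together in some bag; and for every vertex, the bags containing it form a connected subtree. Here bags containing vertex c are not connected in the tree, so the decomposition is invalid.

No — bags containing vertex c are not connected in the tree.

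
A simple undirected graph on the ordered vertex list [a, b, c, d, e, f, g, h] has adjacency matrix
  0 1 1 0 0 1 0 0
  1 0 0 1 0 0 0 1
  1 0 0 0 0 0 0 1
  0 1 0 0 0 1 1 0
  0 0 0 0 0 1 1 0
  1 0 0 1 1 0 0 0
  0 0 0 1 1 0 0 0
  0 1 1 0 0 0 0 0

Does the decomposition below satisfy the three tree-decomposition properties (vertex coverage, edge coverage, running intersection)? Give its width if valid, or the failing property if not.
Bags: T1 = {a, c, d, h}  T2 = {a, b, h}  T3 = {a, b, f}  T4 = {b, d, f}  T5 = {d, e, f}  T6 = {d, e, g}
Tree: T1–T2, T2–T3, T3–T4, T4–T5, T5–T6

No — bags containing vertex d are not connected in the tree.

A tree decomposition must satisfy three properties: every vertex lies in some bag; for every edge, both endpoints lie together in some bag; and for every vertex, the bags containing it form a connected subtree. Here bags containing vertex d are not connected in the tree, so the decomposition is invalid.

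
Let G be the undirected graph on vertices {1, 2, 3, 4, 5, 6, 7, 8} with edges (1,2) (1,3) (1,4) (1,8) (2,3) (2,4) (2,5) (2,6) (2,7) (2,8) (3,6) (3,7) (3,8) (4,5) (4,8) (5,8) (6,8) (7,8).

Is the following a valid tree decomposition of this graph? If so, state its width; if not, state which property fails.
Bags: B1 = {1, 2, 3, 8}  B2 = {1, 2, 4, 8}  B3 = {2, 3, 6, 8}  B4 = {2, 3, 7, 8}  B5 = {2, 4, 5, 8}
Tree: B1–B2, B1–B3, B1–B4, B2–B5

Yes; width 3.

Every vertex of G appears in some bag (union = {1, 2, 3, 4, 5, 6, 7, 8}); every edge is covered by a bag; and for each vertex v the set of bags containing v is connected in the bag tree. The decomposition is therefore valid. The largest bag has 4 vertices, so the width is 3.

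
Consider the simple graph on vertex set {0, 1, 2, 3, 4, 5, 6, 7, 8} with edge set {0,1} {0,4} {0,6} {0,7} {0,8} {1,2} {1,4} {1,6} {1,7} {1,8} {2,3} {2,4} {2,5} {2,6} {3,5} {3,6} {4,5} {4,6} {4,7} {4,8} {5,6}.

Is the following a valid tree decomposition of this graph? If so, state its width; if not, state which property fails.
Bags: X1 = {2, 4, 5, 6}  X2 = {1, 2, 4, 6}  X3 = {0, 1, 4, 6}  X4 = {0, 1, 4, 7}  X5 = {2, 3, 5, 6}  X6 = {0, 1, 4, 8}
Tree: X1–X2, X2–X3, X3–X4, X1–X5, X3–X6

Yes; width 3.

Checking the three conditions: (i) the bags cover all of {0, 1, 2, 3, 4, 5, 6, 7, 8}; (ii) for each edge, some bag contains both endpoints; (iii) the bags containing any fixed vertex form a subtree. All hold, so the decomposition is valid with width 4 − 1 = 3.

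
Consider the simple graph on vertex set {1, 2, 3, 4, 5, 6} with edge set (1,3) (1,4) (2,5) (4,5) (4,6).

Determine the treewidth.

1

A width-1 tree decomposition is:
Bags: B1 = {2, 5}  B2 = {4, 5}  B3 = {4, 6}  B4 = {1, 4}  B5 = {1, 3}
Tree: B1–B2, B2–B3, B3–B4, B4–B5
Every bag has size at most 2, so the width is 2 − 1 = 1 and tw(G) ≤ 1. Any graph with an edge has treewidth ≥ 1, and G has the edge 2–5. Therefore the treewidth is 1.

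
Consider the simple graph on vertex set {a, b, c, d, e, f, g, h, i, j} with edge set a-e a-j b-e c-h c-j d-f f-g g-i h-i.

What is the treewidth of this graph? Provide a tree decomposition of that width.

Each bag holds 2 vertices, so the decomposition has width 1, which upper-bounds the treewidth. Since G has at least one edge (e.g. b–e), it is not an edgeless graph, so tw(G) ≥ 1. Combining the bounds, tw(G) = 1.

Treewidth 1.
Bags: B1 = {b, e}  B2 = {a, e}  B3 = {a, j}  B4 = {c, j}  B5 = {c, h}  B6 = {h, i}  B7 = {g, i}  B8 = {f, g}  B9 = {d, f}
Tree: B1–B2, B2–B3, B3–B4, B4–B5, B5–B6, B6–B7, B7–B8, B8–B9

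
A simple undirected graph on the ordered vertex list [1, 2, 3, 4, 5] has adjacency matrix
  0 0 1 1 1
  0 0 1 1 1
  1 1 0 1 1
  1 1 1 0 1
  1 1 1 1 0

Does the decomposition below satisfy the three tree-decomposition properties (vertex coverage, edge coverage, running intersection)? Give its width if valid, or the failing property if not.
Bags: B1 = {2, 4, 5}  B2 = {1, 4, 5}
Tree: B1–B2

A tree decomposition must satisfy three properties: every vertex lies in some bag; for every edge, both endpoints lie together in some bag; and for every vertex, the bags containing it form a connected subtree. Here vertex 3 appears in no bag, so the decomposition is invalid.

No — vertex 3 appears in no bag.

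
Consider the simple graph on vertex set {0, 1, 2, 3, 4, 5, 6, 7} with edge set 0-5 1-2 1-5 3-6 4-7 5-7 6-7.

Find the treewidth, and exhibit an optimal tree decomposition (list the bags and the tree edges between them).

Each bag holds 2 vertices, so the decomposition has width 1, which upper-bounds the treewidth. G has an edge, so its treewidth is at least 1. Combining the bounds, tw(G) = 1.

Treewidth 1.
Bags: B1 = {0, 5}  B2 = {5, 7}  B3 = {6, 7}  B4 = {1, 5}  B5 = {3, 6}  B6 = {1, 2}  B7 = {4, 7}
Tree: B1–B2, B2–B3, B1–B4, B3–B5, B4–B6, B2–B7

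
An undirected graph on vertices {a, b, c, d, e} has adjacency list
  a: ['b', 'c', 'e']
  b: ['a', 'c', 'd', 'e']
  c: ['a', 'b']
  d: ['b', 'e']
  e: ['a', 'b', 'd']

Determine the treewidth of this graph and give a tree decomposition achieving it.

The largest bag has 3 vertices, giving width 2; this decomposition certifies tw(G) ≤ 2. On the other hand G contains the 3-clique {b, d, e}. A clique must lie in a single bag of any decomposition, so no decomposition can have width below 2. Hence tw(G) = 2 exactly.

Treewidth 2.
Bags: B1 = {a, b, e}  B2 = {b, d, e}  B3 = {a, b, c}
Tree: B1–B2, B1–B3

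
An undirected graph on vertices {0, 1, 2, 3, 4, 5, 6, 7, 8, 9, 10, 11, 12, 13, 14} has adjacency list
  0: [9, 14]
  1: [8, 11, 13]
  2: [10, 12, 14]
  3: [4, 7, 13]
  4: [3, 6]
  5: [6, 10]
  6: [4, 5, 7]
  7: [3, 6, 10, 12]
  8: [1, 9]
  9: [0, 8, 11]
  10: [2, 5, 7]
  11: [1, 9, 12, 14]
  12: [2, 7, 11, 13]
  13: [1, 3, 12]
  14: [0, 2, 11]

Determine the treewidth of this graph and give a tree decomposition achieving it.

The largest bag has 4 vertices, giving width 3; this decomposition certifies tw(G) ≤ 3. For the lower bound: the 4 vertex sets {0,8,9}, {1}, {11}, {2,12,13,14} are disjoint, each induces a connected subgraph, and every pair is joined by at least one edge of G. Contracting each set to a single vertex therefore yields K_{4} as a minor, and since treewidth is minor-monotone, tw(G) ≥ tw(K_{4}) = 3. Combining the bounds, tw(G) = 3.

Treewidth 3.
One optimal decomposition is:
Bags: B1 = {0, 1, 8, 9}  B2 = {0, 1, 9, 11}  B3 = {0, 1, 11, 14}  B4 = {1, 11, 13, 14}  B5 = {11, 12, 13, 14}  B6 = {2, 12, 13, 14}  B7 = {2, 3, 12, 13}  B8 = {2, 3, 7, 12}  B9 = {2, 3, 7, 10}  B10 = {3, 4, 7, 10}  B11 = {4, 6, 7, 10}  B12 = {4, 5, 6, 10}
Tree: B1–B2, B2–B3, B3–B4, B4–B5, B5–B6, B6–B7, B7–B8, B8–B9, B9–B10, B10–B11, B11–B12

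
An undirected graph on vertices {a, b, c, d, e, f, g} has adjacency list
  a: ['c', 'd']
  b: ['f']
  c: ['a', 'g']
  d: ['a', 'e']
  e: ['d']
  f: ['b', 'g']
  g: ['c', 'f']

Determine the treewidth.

A width-1 tree decomposition is:
Bags: B1 = {b, f}  B2 = {f, g}  B3 = {c, g}  B4 = {a, c}  B5 = {a, d}  B6 = {d, e}
Tree: B1–B2, B2–B3, B3–B4, B4–B5, B5–B6
Each bag holds 2 vertices, so the decomposition has width 1, which upper-bounds the treewidth. Any graph with an edge has treewidth ≥ 1, and G has the edge b–f. The upper and lower bounds meet at 1, so that is the treewidth.

1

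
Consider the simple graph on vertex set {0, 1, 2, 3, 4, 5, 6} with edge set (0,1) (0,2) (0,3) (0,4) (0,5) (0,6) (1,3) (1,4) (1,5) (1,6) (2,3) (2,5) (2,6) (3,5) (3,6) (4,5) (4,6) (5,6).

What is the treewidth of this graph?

4

A width-4 tree decomposition is:
Bags: B1 = {0, 1, 3, 5, 6}  B2 = {0, 2, 3, 5, 6}  B3 = {0, 1, 4, 5, 6}
Tree: B1–B2, B1–B3
The largest bag has 5 vertices, giving width 4; this decomposition certifies tw(G) ≤ 4. On the other hand G contains the 5-clique {0, 1, 3, 5, 6}. A clique must lie in a single bag of any decomposition, so no decomposition can have width below 4. Therefore the treewidth is 4.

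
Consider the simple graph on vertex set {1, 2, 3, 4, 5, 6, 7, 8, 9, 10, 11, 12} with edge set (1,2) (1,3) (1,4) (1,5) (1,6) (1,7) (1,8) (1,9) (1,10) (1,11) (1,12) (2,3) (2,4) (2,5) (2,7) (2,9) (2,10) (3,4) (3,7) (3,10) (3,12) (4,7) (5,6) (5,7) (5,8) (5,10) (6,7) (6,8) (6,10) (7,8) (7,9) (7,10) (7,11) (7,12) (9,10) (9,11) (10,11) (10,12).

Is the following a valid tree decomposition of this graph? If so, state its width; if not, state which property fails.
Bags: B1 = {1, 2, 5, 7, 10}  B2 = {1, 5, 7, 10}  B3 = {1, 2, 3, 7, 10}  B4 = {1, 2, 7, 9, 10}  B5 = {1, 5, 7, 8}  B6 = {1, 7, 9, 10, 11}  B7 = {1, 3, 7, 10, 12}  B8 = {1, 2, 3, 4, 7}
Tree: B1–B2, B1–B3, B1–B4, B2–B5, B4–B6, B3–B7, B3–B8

No — vertex 6 appears in no bag.

A tree decomposition must satisfy three properties: every vertex lies in some bag; for every edge, both endpoints lie together in some bag; and for every vertex, the bags containing it form a connected subtree. Here vertex 6 appears in no bag, so the decomposition is invalid.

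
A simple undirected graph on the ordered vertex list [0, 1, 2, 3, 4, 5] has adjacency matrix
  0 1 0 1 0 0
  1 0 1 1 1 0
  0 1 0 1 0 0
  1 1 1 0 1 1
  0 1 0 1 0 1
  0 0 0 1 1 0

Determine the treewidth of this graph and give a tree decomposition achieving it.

Each bag holds 3 vertices, so the decomposition has width 2, which upper-bounds the treewidth. Conversely, {0, 1, 3} is a clique of size 3, and the vertices of any clique must share a bag in every tree decomposition; so some bag has ≥ 3 vertices and tw(G) ≥ 2. Therefore the treewidth is 2.

Treewidth 2.
Bags: B1 = {1, 2, 3}  B2 = {1, 3, 4}  B3 = {3, 4, 5}  B4 = {0, 1, 3}
Tree: B1–B2, B2–B3, B1–B4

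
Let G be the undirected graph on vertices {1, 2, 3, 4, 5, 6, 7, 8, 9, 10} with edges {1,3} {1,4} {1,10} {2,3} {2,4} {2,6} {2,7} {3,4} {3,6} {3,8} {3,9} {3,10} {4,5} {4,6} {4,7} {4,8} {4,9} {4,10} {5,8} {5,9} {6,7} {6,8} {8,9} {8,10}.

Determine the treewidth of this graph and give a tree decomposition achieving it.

Treewidth 3.
One optimal decomposition is:
Bags: B1 = {3, 4, 6, 8}  B2 = {3, 4, 8, 10}  B3 = {1, 3, 4, 10}  B4 = {3, 4, 8, 9}  B5 = {4, 5, 8, 9}  B6 = {2, 3, 4, 6}  B7 = {2, 4, 6, 7}
Tree: B1–B2, B2–B3, B2–B4, B4–B5, B1–B6, B6–B7

Every bag has size at most 4, so the width is 4 − 1 = 3 and tw(G) ≤ 3. Conversely, {3, 4, 8, 9} is a clique of size 4, and the vertices of any clique must share a bag in every tree decomposition; so some bag has ≥ 4 vertices and tw(G) ≥ 3. The upper and lower bounds meet at 3, so that is the treewidth.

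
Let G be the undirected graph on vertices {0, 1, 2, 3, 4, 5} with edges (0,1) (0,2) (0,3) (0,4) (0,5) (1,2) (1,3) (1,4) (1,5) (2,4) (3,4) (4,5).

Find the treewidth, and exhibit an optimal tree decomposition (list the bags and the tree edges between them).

Treewidth 3.
One such decomposition:
Bags: B1 = {0, 1, 4, 5}  B2 = {0, 1, 2, 4}  B3 = {0, 1, 3, 4}
Tree: B1–B2, B1–B3

The largest bag has 4 vertices, giving width 3; this decomposition certifies tw(G) ≤ 3. Conversely, {0, 1, 2, 4} is a clique of size 4, and the vertices of any clique must share a bag in every tree decomposition; so some bag has ≥ 4 vertices and tw(G) ≥ 3. Combining the bounds, tw(G) = 3.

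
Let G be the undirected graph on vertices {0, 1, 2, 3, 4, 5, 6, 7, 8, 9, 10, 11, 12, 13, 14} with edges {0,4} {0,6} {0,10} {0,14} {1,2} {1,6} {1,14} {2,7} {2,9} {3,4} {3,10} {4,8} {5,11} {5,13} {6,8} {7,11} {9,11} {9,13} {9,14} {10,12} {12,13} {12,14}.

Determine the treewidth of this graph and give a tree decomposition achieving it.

Every bag has size at most 4, so the width is 4 − 1 = 3 and tw(G) ≤ 3. For the lower bound: the 4 vertex sets {5,7,11}, {13}, {9}, {1,2,12,14} are disjoint, each induces a connected subgraph, and every pair is joined by at least one edge of G. Contracting each set to a single vertex therefore yields K_{4} as a minor, and since treewidth is minor-monotone, tw(G) ≥ tw(K_{4}) = 3. The upper and lower bounds meet at 3, so that is the treewidth.

Treewidth 3.
One optimal decomposition is:
Bags: B1 = {5, 7, 11, 13}  B2 = {7, 9, 11, 13}  B3 = {2, 7, 9, 13}  B4 = {2, 9, 12, 13}  B5 = {2, 9, 12, 14}  B6 = {1, 2, 12, 14}  B7 = {1, 10, 12, 14}  B8 = {0, 1, 10, 14}  B9 = {0, 1, 6, 10}  B10 = {0, 3, 6, 10}  B11 = {0, 3, 4, 6}  B12 = {3, 4, 6, 8}
Tree: B1–B2, B2–B3, B3–B4, B4–B5, B5–B6, B6–B7, B7–B8, B8–B9, B9–B10, B10–B11, B11–B12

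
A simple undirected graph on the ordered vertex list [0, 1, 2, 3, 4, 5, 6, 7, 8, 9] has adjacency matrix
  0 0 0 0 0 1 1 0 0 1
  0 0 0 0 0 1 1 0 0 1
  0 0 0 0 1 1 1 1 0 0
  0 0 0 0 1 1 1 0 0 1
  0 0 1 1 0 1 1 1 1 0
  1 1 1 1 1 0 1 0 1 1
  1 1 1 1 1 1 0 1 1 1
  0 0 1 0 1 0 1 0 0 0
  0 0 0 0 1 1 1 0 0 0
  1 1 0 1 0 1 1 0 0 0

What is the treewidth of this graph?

3

A width-3 tree decomposition is:
Bags: B1 = {2, 4, 5, 6}  B2 = {3, 4, 5, 6}  B3 = {3, 5, 6, 9}  B4 = {1, 5, 6, 9}  B5 = {2, 4, 6, 7}  B6 = {4, 5, 6, 8}  B7 = {0, 5, 6, 9}
Tree: B1–B2, B2–B3, B3–B4, B1–B5, B1–B6, B3–B7
The largest bag has 4 vertices, giving width 3; this decomposition certifies tw(G) ≤ 3. For the lower bound, the 4 vertices {0, 5, 6, 9} are pairwise adjacent, and any tree decomposition puts a clique entirely inside one bag — forcing width ≥ 3. The upper and lower bounds meet at 3, so that is the treewidth.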